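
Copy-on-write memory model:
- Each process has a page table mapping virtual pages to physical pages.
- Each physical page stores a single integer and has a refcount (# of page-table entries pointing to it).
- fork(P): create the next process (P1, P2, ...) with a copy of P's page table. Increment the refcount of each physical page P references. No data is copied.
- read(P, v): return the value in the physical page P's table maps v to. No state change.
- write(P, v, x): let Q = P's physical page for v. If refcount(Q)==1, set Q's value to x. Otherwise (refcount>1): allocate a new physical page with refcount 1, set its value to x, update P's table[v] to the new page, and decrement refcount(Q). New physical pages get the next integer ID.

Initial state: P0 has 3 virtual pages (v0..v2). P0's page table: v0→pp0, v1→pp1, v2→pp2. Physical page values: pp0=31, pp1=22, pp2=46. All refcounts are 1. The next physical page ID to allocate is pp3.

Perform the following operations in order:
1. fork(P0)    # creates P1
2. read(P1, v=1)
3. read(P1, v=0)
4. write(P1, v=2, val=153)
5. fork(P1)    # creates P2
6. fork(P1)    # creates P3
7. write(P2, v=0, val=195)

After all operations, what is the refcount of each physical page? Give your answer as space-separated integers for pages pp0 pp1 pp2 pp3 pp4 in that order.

Answer: 3 4 1 3 1

Derivation:
Op 1: fork(P0) -> P1. 3 ppages; refcounts: pp0:2 pp1:2 pp2:2
Op 2: read(P1, v1) -> 22. No state change.
Op 3: read(P1, v0) -> 31. No state change.
Op 4: write(P1, v2, 153). refcount(pp2)=2>1 -> COPY to pp3. 4 ppages; refcounts: pp0:2 pp1:2 pp2:1 pp3:1
Op 5: fork(P1) -> P2. 4 ppages; refcounts: pp0:3 pp1:3 pp2:1 pp3:2
Op 6: fork(P1) -> P3. 4 ppages; refcounts: pp0:4 pp1:4 pp2:1 pp3:3
Op 7: write(P2, v0, 195). refcount(pp0)=4>1 -> COPY to pp4. 5 ppages; refcounts: pp0:3 pp1:4 pp2:1 pp3:3 pp4:1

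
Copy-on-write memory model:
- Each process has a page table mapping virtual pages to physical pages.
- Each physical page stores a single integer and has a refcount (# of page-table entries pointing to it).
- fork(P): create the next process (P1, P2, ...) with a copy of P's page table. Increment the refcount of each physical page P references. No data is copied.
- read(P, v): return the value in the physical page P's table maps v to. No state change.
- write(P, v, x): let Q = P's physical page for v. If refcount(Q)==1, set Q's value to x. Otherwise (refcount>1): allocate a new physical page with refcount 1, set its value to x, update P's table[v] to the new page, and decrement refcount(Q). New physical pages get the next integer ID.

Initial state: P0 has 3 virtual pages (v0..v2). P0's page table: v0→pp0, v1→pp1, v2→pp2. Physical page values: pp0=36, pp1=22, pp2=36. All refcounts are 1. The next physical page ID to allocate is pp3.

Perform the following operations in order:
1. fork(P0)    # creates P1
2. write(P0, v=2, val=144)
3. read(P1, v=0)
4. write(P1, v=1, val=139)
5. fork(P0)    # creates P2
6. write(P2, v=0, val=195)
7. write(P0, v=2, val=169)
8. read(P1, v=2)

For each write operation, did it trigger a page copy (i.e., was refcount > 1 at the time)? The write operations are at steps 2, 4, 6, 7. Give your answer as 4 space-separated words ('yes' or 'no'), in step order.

Op 1: fork(P0) -> P1. 3 ppages; refcounts: pp0:2 pp1:2 pp2:2
Op 2: write(P0, v2, 144). refcount(pp2)=2>1 -> COPY to pp3. 4 ppages; refcounts: pp0:2 pp1:2 pp2:1 pp3:1
Op 3: read(P1, v0) -> 36. No state change.
Op 4: write(P1, v1, 139). refcount(pp1)=2>1 -> COPY to pp4. 5 ppages; refcounts: pp0:2 pp1:1 pp2:1 pp3:1 pp4:1
Op 5: fork(P0) -> P2. 5 ppages; refcounts: pp0:3 pp1:2 pp2:1 pp3:2 pp4:1
Op 6: write(P2, v0, 195). refcount(pp0)=3>1 -> COPY to pp5. 6 ppages; refcounts: pp0:2 pp1:2 pp2:1 pp3:2 pp4:1 pp5:1
Op 7: write(P0, v2, 169). refcount(pp3)=2>1 -> COPY to pp6. 7 ppages; refcounts: pp0:2 pp1:2 pp2:1 pp3:1 pp4:1 pp5:1 pp6:1
Op 8: read(P1, v2) -> 36. No state change.

yes yes yes yes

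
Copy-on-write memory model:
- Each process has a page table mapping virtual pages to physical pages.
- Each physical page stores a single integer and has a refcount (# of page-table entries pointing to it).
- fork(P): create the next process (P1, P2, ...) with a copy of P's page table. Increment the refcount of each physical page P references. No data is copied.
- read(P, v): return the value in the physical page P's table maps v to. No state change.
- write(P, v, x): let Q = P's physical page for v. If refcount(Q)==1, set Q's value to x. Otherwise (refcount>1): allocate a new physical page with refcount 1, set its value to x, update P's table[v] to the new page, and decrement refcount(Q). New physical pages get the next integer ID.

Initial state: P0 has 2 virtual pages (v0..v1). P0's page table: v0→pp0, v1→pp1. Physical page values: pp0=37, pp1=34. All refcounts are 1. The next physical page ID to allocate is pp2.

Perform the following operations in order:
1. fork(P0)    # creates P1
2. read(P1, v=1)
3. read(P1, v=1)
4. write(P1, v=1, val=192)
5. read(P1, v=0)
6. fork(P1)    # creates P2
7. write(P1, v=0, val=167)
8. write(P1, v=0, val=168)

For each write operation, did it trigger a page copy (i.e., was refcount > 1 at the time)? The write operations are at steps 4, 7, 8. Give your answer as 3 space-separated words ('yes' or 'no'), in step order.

Op 1: fork(P0) -> P1. 2 ppages; refcounts: pp0:2 pp1:2
Op 2: read(P1, v1) -> 34. No state change.
Op 3: read(P1, v1) -> 34. No state change.
Op 4: write(P1, v1, 192). refcount(pp1)=2>1 -> COPY to pp2. 3 ppages; refcounts: pp0:2 pp1:1 pp2:1
Op 5: read(P1, v0) -> 37. No state change.
Op 6: fork(P1) -> P2. 3 ppages; refcounts: pp0:3 pp1:1 pp2:2
Op 7: write(P1, v0, 167). refcount(pp0)=3>1 -> COPY to pp3. 4 ppages; refcounts: pp0:2 pp1:1 pp2:2 pp3:1
Op 8: write(P1, v0, 168). refcount(pp3)=1 -> write in place. 4 ppages; refcounts: pp0:2 pp1:1 pp2:2 pp3:1

yes yes no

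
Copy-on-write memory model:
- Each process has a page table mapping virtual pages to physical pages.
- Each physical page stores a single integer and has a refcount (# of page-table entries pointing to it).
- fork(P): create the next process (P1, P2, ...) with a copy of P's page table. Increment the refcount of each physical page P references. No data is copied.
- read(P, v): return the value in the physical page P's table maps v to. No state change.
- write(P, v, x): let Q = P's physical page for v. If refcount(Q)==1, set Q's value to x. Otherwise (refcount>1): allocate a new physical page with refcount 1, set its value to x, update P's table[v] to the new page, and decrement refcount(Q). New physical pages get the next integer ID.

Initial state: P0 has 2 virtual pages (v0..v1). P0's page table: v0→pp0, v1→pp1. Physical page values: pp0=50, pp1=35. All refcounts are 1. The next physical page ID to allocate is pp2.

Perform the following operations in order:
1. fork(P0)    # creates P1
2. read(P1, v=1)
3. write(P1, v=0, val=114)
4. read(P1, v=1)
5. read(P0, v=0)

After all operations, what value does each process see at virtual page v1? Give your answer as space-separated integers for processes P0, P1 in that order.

Answer: 35 35

Derivation:
Op 1: fork(P0) -> P1. 2 ppages; refcounts: pp0:2 pp1:2
Op 2: read(P1, v1) -> 35. No state change.
Op 3: write(P1, v0, 114). refcount(pp0)=2>1 -> COPY to pp2. 3 ppages; refcounts: pp0:1 pp1:2 pp2:1
Op 4: read(P1, v1) -> 35. No state change.
Op 5: read(P0, v0) -> 50. No state change.
P0: v1 -> pp1 = 35
P1: v1 -> pp1 = 35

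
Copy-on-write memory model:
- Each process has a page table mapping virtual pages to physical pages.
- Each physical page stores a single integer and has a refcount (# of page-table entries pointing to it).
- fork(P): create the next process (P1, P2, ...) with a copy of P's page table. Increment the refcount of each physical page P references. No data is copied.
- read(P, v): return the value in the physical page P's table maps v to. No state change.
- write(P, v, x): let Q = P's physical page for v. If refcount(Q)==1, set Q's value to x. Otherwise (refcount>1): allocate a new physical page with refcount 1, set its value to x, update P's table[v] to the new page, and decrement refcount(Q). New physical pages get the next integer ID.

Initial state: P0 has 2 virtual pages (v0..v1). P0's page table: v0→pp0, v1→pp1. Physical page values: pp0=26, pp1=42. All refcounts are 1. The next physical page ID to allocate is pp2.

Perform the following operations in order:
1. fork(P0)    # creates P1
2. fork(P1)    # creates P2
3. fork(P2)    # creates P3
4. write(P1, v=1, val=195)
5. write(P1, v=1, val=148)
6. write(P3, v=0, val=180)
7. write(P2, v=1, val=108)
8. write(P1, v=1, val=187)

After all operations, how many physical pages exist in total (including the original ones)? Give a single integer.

Op 1: fork(P0) -> P1. 2 ppages; refcounts: pp0:2 pp1:2
Op 2: fork(P1) -> P2. 2 ppages; refcounts: pp0:3 pp1:3
Op 3: fork(P2) -> P3. 2 ppages; refcounts: pp0:4 pp1:4
Op 4: write(P1, v1, 195). refcount(pp1)=4>1 -> COPY to pp2. 3 ppages; refcounts: pp0:4 pp1:3 pp2:1
Op 5: write(P1, v1, 148). refcount(pp2)=1 -> write in place. 3 ppages; refcounts: pp0:4 pp1:3 pp2:1
Op 6: write(P3, v0, 180). refcount(pp0)=4>1 -> COPY to pp3. 4 ppages; refcounts: pp0:3 pp1:3 pp2:1 pp3:1
Op 7: write(P2, v1, 108). refcount(pp1)=3>1 -> COPY to pp4. 5 ppages; refcounts: pp0:3 pp1:2 pp2:1 pp3:1 pp4:1
Op 8: write(P1, v1, 187). refcount(pp2)=1 -> write in place. 5 ppages; refcounts: pp0:3 pp1:2 pp2:1 pp3:1 pp4:1

Answer: 5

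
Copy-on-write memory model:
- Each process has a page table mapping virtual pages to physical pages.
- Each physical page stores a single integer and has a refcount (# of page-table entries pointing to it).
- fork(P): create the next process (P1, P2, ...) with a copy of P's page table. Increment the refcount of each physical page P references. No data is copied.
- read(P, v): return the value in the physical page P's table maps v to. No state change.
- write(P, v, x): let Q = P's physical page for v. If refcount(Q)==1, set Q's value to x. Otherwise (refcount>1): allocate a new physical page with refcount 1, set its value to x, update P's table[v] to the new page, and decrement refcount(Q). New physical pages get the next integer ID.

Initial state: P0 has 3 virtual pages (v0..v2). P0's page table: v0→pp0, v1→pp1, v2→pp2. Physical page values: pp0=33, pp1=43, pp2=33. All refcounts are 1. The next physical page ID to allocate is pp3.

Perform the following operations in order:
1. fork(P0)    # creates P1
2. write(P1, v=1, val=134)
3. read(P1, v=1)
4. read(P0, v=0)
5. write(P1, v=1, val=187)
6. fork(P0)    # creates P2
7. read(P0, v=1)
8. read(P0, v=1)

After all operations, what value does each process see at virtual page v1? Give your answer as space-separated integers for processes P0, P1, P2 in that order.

Op 1: fork(P0) -> P1. 3 ppages; refcounts: pp0:2 pp1:2 pp2:2
Op 2: write(P1, v1, 134). refcount(pp1)=2>1 -> COPY to pp3. 4 ppages; refcounts: pp0:2 pp1:1 pp2:2 pp3:1
Op 3: read(P1, v1) -> 134. No state change.
Op 4: read(P0, v0) -> 33. No state change.
Op 5: write(P1, v1, 187). refcount(pp3)=1 -> write in place. 4 ppages; refcounts: pp0:2 pp1:1 pp2:2 pp3:1
Op 6: fork(P0) -> P2. 4 ppages; refcounts: pp0:3 pp1:2 pp2:3 pp3:1
Op 7: read(P0, v1) -> 43. No state change.
Op 8: read(P0, v1) -> 43. No state change.
P0: v1 -> pp1 = 43
P1: v1 -> pp3 = 187
P2: v1 -> pp1 = 43

Answer: 43 187 43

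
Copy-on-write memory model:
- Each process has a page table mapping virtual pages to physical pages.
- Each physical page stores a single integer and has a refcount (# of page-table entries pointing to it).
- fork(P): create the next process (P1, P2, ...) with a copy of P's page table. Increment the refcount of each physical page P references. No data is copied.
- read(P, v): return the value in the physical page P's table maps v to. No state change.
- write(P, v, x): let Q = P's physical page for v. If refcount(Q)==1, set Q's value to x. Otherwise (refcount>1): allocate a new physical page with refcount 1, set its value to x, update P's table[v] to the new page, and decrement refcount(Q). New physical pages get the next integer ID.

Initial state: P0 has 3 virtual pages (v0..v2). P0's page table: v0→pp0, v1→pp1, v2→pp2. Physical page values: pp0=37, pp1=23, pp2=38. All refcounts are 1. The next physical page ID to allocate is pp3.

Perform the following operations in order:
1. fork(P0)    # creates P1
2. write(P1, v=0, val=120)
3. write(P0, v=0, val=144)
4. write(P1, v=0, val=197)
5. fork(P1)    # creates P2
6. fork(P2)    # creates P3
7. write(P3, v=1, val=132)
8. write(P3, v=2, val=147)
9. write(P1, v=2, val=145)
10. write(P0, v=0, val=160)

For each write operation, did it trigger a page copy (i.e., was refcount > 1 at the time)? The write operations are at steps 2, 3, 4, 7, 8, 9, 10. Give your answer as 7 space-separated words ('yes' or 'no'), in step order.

Op 1: fork(P0) -> P1. 3 ppages; refcounts: pp0:2 pp1:2 pp2:2
Op 2: write(P1, v0, 120). refcount(pp0)=2>1 -> COPY to pp3. 4 ppages; refcounts: pp0:1 pp1:2 pp2:2 pp3:1
Op 3: write(P0, v0, 144). refcount(pp0)=1 -> write in place. 4 ppages; refcounts: pp0:1 pp1:2 pp2:2 pp3:1
Op 4: write(P1, v0, 197). refcount(pp3)=1 -> write in place. 4 ppages; refcounts: pp0:1 pp1:2 pp2:2 pp3:1
Op 5: fork(P1) -> P2. 4 ppages; refcounts: pp0:1 pp1:3 pp2:3 pp3:2
Op 6: fork(P2) -> P3. 4 ppages; refcounts: pp0:1 pp1:4 pp2:4 pp3:3
Op 7: write(P3, v1, 132). refcount(pp1)=4>1 -> COPY to pp4. 5 ppages; refcounts: pp0:1 pp1:3 pp2:4 pp3:3 pp4:1
Op 8: write(P3, v2, 147). refcount(pp2)=4>1 -> COPY to pp5. 6 ppages; refcounts: pp0:1 pp1:3 pp2:3 pp3:3 pp4:1 pp5:1
Op 9: write(P1, v2, 145). refcount(pp2)=3>1 -> COPY to pp6. 7 ppages; refcounts: pp0:1 pp1:3 pp2:2 pp3:3 pp4:1 pp5:1 pp6:1
Op 10: write(P0, v0, 160). refcount(pp0)=1 -> write in place. 7 ppages; refcounts: pp0:1 pp1:3 pp2:2 pp3:3 pp4:1 pp5:1 pp6:1

yes no no yes yes yes no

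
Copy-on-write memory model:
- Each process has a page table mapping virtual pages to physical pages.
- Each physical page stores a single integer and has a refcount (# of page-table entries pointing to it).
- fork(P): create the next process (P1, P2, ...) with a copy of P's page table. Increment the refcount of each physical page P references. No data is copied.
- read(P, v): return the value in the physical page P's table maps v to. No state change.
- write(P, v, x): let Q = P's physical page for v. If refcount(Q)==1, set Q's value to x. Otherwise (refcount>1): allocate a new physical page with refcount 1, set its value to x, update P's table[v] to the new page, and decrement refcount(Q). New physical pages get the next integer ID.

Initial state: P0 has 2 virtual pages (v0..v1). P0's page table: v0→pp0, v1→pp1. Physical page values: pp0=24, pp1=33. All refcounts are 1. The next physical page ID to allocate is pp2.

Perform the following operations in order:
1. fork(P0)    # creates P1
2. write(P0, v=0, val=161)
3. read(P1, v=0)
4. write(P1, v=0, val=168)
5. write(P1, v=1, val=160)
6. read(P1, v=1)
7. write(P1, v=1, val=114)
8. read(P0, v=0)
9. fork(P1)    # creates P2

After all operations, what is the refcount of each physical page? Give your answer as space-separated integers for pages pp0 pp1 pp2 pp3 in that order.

Answer: 2 1 1 2

Derivation:
Op 1: fork(P0) -> P1. 2 ppages; refcounts: pp0:2 pp1:2
Op 2: write(P0, v0, 161). refcount(pp0)=2>1 -> COPY to pp2. 3 ppages; refcounts: pp0:1 pp1:2 pp2:1
Op 3: read(P1, v0) -> 24. No state change.
Op 4: write(P1, v0, 168). refcount(pp0)=1 -> write in place. 3 ppages; refcounts: pp0:1 pp1:2 pp2:1
Op 5: write(P1, v1, 160). refcount(pp1)=2>1 -> COPY to pp3. 4 ppages; refcounts: pp0:1 pp1:1 pp2:1 pp3:1
Op 6: read(P1, v1) -> 160. No state change.
Op 7: write(P1, v1, 114). refcount(pp3)=1 -> write in place. 4 ppages; refcounts: pp0:1 pp1:1 pp2:1 pp3:1
Op 8: read(P0, v0) -> 161. No state change.
Op 9: fork(P1) -> P2. 4 ppages; refcounts: pp0:2 pp1:1 pp2:1 pp3:2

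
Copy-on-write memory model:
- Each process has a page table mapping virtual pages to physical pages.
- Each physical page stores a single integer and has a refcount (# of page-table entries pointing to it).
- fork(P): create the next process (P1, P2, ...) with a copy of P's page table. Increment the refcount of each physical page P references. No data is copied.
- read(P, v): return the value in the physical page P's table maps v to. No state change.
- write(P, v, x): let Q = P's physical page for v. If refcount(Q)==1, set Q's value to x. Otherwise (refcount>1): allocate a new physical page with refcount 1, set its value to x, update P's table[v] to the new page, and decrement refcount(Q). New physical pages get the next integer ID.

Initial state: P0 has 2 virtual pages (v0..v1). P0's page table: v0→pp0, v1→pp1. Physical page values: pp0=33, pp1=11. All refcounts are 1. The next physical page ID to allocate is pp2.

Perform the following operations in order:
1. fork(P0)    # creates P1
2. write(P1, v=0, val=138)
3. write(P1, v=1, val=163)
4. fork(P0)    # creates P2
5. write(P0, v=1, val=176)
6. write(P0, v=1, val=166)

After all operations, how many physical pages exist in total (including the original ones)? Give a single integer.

Op 1: fork(P0) -> P1. 2 ppages; refcounts: pp0:2 pp1:2
Op 2: write(P1, v0, 138). refcount(pp0)=2>1 -> COPY to pp2. 3 ppages; refcounts: pp0:1 pp1:2 pp2:1
Op 3: write(P1, v1, 163). refcount(pp1)=2>1 -> COPY to pp3. 4 ppages; refcounts: pp0:1 pp1:1 pp2:1 pp3:1
Op 4: fork(P0) -> P2. 4 ppages; refcounts: pp0:2 pp1:2 pp2:1 pp3:1
Op 5: write(P0, v1, 176). refcount(pp1)=2>1 -> COPY to pp4. 5 ppages; refcounts: pp0:2 pp1:1 pp2:1 pp3:1 pp4:1
Op 6: write(P0, v1, 166). refcount(pp4)=1 -> write in place. 5 ppages; refcounts: pp0:2 pp1:1 pp2:1 pp3:1 pp4:1

Answer: 5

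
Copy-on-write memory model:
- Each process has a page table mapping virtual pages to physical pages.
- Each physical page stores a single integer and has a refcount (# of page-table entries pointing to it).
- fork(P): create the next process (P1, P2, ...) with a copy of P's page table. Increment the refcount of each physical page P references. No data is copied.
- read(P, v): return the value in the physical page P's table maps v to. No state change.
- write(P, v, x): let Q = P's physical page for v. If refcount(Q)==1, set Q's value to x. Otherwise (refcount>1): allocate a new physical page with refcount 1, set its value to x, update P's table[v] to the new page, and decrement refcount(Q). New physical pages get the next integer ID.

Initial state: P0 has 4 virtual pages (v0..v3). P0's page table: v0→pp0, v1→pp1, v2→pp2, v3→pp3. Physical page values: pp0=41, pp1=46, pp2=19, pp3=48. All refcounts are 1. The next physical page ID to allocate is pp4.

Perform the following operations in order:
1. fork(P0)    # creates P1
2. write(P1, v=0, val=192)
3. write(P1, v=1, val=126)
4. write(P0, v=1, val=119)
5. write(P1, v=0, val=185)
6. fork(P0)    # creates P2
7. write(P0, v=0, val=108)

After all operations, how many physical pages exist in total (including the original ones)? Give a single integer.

Answer: 7

Derivation:
Op 1: fork(P0) -> P1. 4 ppages; refcounts: pp0:2 pp1:2 pp2:2 pp3:2
Op 2: write(P1, v0, 192). refcount(pp0)=2>1 -> COPY to pp4. 5 ppages; refcounts: pp0:1 pp1:2 pp2:2 pp3:2 pp4:1
Op 3: write(P1, v1, 126). refcount(pp1)=2>1 -> COPY to pp5. 6 ppages; refcounts: pp0:1 pp1:1 pp2:2 pp3:2 pp4:1 pp5:1
Op 4: write(P0, v1, 119). refcount(pp1)=1 -> write in place. 6 ppages; refcounts: pp0:1 pp1:1 pp2:2 pp3:2 pp4:1 pp5:1
Op 5: write(P1, v0, 185). refcount(pp4)=1 -> write in place. 6 ppages; refcounts: pp0:1 pp1:1 pp2:2 pp3:2 pp4:1 pp5:1
Op 6: fork(P0) -> P2. 6 ppages; refcounts: pp0:2 pp1:2 pp2:3 pp3:3 pp4:1 pp5:1
Op 7: write(P0, v0, 108). refcount(pp0)=2>1 -> COPY to pp6. 7 ppages; refcounts: pp0:1 pp1:2 pp2:3 pp3:3 pp4:1 pp5:1 pp6:1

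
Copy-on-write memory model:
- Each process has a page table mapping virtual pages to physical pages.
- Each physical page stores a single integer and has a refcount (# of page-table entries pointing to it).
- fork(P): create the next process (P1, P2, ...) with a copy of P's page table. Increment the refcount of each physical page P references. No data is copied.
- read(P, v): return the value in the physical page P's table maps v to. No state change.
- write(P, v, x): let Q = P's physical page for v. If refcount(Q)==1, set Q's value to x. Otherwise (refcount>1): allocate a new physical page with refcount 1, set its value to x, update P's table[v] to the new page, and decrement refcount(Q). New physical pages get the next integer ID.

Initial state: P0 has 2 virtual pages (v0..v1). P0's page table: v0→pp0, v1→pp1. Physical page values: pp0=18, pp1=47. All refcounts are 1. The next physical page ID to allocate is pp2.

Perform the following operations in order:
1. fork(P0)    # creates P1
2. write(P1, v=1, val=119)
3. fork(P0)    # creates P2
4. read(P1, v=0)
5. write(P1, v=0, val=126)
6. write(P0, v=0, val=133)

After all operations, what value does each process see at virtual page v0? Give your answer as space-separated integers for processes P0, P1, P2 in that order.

Op 1: fork(P0) -> P1. 2 ppages; refcounts: pp0:2 pp1:2
Op 2: write(P1, v1, 119). refcount(pp1)=2>1 -> COPY to pp2. 3 ppages; refcounts: pp0:2 pp1:1 pp2:1
Op 3: fork(P0) -> P2. 3 ppages; refcounts: pp0:3 pp1:2 pp2:1
Op 4: read(P1, v0) -> 18. No state change.
Op 5: write(P1, v0, 126). refcount(pp0)=3>1 -> COPY to pp3. 4 ppages; refcounts: pp0:2 pp1:2 pp2:1 pp3:1
Op 6: write(P0, v0, 133). refcount(pp0)=2>1 -> COPY to pp4. 5 ppages; refcounts: pp0:1 pp1:2 pp2:1 pp3:1 pp4:1
P0: v0 -> pp4 = 133
P1: v0 -> pp3 = 126
P2: v0 -> pp0 = 18

Answer: 133 126 18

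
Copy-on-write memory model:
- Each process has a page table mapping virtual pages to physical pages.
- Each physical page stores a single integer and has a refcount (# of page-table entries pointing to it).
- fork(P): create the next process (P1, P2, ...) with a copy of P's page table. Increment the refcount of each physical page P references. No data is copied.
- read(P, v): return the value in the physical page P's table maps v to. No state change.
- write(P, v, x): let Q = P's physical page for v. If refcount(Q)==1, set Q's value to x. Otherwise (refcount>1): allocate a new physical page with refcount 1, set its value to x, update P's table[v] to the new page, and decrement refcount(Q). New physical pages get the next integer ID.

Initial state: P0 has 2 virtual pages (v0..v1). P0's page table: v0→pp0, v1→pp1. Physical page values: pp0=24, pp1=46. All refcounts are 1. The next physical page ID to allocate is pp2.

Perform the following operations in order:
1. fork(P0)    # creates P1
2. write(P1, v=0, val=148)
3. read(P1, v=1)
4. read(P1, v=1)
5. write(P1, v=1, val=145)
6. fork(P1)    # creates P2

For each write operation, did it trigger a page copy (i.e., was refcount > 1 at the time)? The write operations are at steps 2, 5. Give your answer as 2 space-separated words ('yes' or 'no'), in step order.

Op 1: fork(P0) -> P1. 2 ppages; refcounts: pp0:2 pp1:2
Op 2: write(P1, v0, 148). refcount(pp0)=2>1 -> COPY to pp2. 3 ppages; refcounts: pp0:1 pp1:2 pp2:1
Op 3: read(P1, v1) -> 46. No state change.
Op 4: read(P1, v1) -> 46. No state change.
Op 5: write(P1, v1, 145). refcount(pp1)=2>1 -> COPY to pp3. 4 ppages; refcounts: pp0:1 pp1:1 pp2:1 pp3:1
Op 6: fork(P1) -> P2. 4 ppages; refcounts: pp0:1 pp1:1 pp2:2 pp3:2

yes yes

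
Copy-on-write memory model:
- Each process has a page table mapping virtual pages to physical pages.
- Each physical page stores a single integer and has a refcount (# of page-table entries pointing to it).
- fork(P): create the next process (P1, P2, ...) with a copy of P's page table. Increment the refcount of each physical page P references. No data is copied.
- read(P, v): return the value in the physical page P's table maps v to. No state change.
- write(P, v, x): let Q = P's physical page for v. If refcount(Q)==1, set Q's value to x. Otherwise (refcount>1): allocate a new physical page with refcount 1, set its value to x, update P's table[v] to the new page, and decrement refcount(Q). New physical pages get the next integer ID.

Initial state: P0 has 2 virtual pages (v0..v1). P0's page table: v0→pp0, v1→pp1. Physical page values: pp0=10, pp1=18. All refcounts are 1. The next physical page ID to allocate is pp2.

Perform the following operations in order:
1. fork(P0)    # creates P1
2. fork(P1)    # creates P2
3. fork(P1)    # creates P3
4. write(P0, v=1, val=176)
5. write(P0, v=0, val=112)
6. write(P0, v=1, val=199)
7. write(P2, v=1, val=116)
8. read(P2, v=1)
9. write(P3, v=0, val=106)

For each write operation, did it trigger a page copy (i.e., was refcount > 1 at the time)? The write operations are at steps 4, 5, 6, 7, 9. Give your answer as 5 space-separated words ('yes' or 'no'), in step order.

Op 1: fork(P0) -> P1. 2 ppages; refcounts: pp0:2 pp1:2
Op 2: fork(P1) -> P2. 2 ppages; refcounts: pp0:3 pp1:3
Op 3: fork(P1) -> P3. 2 ppages; refcounts: pp0:4 pp1:4
Op 4: write(P0, v1, 176). refcount(pp1)=4>1 -> COPY to pp2. 3 ppages; refcounts: pp0:4 pp1:3 pp2:1
Op 5: write(P0, v0, 112). refcount(pp0)=4>1 -> COPY to pp3. 4 ppages; refcounts: pp0:3 pp1:3 pp2:1 pp3:1
Op 6: write(P0, v1, 199). refcount(pp2)=1 -> write in place. 4 ppages; refcounts: pp0:3 pp1:3 pp2:1 pp3:1
Op 7: write(P2, v1, 116). refcount(pp1)=3>1 -> COPY to pp4. 5 ppages; refcounts: pp0:3 pp1:2 pp2:1 pp3:1 pp4:1
Op 8: read(P2, v1) -> 116. No state change.
Op 9: write(P3, v0, 106). refcount(pp0)=3>1 -> COPY to pp5. 6 ppages; refcounts: pp0:2 pp1:2 pp2:1 pp3:1 pp4:1 pp5:1

yes yes no yes yes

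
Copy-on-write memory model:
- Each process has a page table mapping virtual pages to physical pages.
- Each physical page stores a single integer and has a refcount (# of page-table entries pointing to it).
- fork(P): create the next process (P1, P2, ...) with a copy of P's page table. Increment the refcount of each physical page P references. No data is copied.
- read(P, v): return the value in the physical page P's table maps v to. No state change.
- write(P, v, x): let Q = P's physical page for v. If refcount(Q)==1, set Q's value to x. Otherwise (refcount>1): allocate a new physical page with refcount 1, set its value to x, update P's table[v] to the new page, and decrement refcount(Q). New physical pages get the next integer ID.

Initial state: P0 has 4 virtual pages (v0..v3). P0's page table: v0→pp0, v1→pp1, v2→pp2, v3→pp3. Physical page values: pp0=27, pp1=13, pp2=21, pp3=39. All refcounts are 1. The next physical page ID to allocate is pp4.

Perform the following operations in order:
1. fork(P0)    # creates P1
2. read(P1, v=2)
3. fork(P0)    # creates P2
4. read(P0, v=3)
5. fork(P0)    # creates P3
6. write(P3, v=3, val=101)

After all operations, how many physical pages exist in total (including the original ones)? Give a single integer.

Answer: 5

Derivation:
Op 1: fork(P0) -> P1. 4 ppages; refcounts: pp0:2 pp1:2 pp2:2 pp3:2
Op 2: read(P1, v2) -> 21. No state change.
Op 3: fork(P0) -> P2. 4 ppages; refcounts: pp0:3 pp1:3 pp2:3 pp3:3
Op 4: read(P0, v3) -> 39. No state change.
Op 5: fork(P0) -> P3. 4 ppages; refcounts: pp0:4 pp1:4 pp2:4 pp3:4
Op 6: write(P3, v3, 101). refcount(pp3)=4>1 -> COPY to pp4. 5 ppages; refcounts: pp0:4 pp1:4 pp2:4 pp3:3 pp4:1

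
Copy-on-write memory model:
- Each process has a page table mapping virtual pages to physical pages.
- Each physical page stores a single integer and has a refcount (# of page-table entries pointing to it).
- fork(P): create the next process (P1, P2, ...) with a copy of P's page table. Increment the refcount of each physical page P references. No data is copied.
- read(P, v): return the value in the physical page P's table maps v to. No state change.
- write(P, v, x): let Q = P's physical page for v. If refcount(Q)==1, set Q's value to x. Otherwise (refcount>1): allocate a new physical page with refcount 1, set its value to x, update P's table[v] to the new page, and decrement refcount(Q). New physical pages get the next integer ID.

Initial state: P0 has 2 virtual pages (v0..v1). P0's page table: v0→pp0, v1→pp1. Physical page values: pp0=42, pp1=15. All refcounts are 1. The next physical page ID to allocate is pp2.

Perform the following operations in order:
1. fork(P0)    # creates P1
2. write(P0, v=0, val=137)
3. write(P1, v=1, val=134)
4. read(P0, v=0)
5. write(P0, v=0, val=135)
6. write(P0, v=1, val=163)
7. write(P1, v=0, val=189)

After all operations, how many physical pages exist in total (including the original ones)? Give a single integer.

Answer: 4

Derivation:
Op 1: fork(P0) -> P1. 2 ppages; refcounts: pp0:2 pp1:2
Op 2: write(P0, v0, 137). refcount(pp0)=2>1 -> COPY to pp2. 3 ppages; refcounts: pp0:1 pp1:2 pp2:1
Op 3: write(P1, v1, 134). refcount(pp1)=2>1 -> COPY to pp3. 4 ppages; refcounts: pp0:1 pp1:1 pp2:1 pp3:1
Op 4: read(P0, v0) -> 137. No state change.
Op 5: write(P0, v0, 135). refcount(pp2)=1 -> write in place. 4 ppages; refcounts: pp0:1 pp1:1 pp2:1 pp3:1
Op 6: write(P0, v1, 163). refcount(pp1)=1 -> write in place. 4 ppages; refcounts: pp0:1 pp1:1 pp2:1 pp3:1
Op 7: write(P1, v0, 189). refcount(pp0)=1 -> write in place. 4 ppages; refcounts: pp0:1 pp1:1 pp2:1 pp3:1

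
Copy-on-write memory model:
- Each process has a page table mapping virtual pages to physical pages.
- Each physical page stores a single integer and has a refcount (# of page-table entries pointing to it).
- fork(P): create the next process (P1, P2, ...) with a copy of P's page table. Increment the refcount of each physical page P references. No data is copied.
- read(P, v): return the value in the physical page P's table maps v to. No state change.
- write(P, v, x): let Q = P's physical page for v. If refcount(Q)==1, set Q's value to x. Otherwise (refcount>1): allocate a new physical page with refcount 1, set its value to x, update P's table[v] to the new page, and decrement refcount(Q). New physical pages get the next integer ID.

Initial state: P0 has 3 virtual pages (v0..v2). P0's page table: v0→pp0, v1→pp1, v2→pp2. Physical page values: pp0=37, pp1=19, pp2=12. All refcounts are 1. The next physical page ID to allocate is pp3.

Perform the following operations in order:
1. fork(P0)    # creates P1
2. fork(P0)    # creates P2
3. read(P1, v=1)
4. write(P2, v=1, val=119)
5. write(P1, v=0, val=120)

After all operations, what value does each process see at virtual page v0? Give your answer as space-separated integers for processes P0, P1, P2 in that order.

Op 1: fork(P0) -> P1. 3 ppages; refcounts: pp0:2 pp1:2 pp2:2
Op 2: fork(P0) -> P2. 3 ppages; refcounts: pp0:3 pp1:3 pp2:3
Op 3: read(P1, v1) -> 19. No state change.
Op 4: write(P2, v1, 119). refcount(pp1)=3>1 -> COPY to pp3. 4 ppages; refcounts: pp0:3 pp1:2 pp2:3 pp3:1
Op 5: write(P1, v0, 120). refcount(pp0)=3>1 -> COPY to pp4. 5 ppages; refcounts: pp0:2 pp1:2 pp2:3 pp3:1 pp4:1
P0: v0 -> pp0 = 37
P1: v0 -> pp4 = 120
P2: v0 -> pp0 = 37

Answer: 37 120 37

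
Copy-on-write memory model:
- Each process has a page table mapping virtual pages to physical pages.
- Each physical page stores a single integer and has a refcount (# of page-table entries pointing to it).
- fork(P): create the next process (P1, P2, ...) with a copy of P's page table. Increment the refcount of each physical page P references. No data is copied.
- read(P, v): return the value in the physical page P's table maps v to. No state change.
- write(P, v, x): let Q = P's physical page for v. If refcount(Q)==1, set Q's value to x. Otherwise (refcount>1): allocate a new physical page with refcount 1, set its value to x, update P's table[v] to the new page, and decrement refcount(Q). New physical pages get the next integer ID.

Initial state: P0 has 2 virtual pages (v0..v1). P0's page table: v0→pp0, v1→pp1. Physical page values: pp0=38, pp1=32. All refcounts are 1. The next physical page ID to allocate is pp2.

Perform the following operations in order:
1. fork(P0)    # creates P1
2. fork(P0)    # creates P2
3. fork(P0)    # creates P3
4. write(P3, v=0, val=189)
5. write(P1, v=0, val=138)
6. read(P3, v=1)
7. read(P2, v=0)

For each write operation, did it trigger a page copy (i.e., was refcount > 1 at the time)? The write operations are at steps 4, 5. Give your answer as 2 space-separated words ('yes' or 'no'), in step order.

Op 1: fork(P0) -> P1. 2 ppages; refcounts: pp0:2 pp1:2
Op 2: fork(P0) -> P2. 2 ppages; refcounts: pp0:3 pp1:3
Op 3: fork(P0) -> P3. 2 ppages; refcounts: pp0:4 pp1:4
Op 4: write(P3, v0, 189). refcount(pp0)=4>1 -> COPY to pp2. 3 ppages; refcounts: pp0:3 pp1:4 pp2:1
Op 5: write(P1, v0, 138). refcount(pp0)=3>1 -> COPY to pp3. 4 ppages; refcounts: pp0:2 pp1:4 pp2:1 pp3:1
Op 6: read(P3, v1) -> 32. No state change.
Op 7: read(P2, v0) -> 38. No state change.

yes yes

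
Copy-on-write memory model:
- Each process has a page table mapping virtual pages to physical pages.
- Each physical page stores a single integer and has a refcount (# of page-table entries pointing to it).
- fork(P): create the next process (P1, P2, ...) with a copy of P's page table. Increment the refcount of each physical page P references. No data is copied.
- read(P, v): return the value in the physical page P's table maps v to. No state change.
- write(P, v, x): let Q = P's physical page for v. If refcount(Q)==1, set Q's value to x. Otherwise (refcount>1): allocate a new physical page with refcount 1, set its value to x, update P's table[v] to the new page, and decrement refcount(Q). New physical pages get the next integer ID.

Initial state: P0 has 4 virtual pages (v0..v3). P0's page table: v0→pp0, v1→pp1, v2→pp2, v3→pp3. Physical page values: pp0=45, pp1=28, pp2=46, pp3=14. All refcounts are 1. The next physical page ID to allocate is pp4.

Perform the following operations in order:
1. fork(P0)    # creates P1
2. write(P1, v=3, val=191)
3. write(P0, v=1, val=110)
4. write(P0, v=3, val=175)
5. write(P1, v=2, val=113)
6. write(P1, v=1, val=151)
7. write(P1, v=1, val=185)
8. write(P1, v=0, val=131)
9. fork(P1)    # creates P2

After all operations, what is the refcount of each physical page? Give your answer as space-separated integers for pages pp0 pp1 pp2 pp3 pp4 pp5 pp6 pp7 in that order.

Op 1: fork(P0) -> P1. 4 ppages; refcounts: pp0:2 pp1:2 pp2:2 pp3:2
Op 2: write(P1, v3, 191). refcount(pp3)=2>1 -> COPY to pp4. 5 ppages; refcounts: pp0:2 pp1:2 pp2:2 pp3:1 pp4:1
Op 3: write(P0, v1, 110). refcount(pp1)=2>1 -> COPY to pp5. 6 ppages; refcounts: pp0:2 pp1:1 pp2:2 pp3:1 pp4:1 pp5:1
Op 4: write(P0, v3, 175). refcount(pp3)=1 -> write in place. 6 ppages; refcounts: pp0:2 pp1:1 pp2:2 pp3:1 pp4:1 pp5:1
Op 5: write(P1, v2, 113). refcount(pp2)=2>1 -> COPY to pp6. 7 ppages; refcounts: pp0:2 pp1:1 pp2:1 pp3:1 pp4:1 pp5:1 pp6:1
Op 6: write(P1, v1, 151). refcount(pp1)=1 -> write in place. 7 ppages; refcounts: pp0:2 pp1:1 pp2:1 pp3:1 pp4:1 pp5:1 pp6:1
Op 7: write(P1, v1, 185). refcount(pp1)=1 -> write in place. 7 ppages; refcounts: pp0:2 pp1:1 pp2:1 pp3:1 pp4:1 pp5:1 pp6:1
Op 8: write(P1, v0, 131). refcount(pp0)=2>1 -> COPY to pp7. 8 ppages; refcounts: pp0:1 pp1:1 pp2:1 pp3:1 pp4:1 pp5:1 pp6:1 pp7:1
Op 9: fork(P1) -> P2. 8 ppages; refcounts: pp0:1 pp1:2 pp2:1 pp3:1 pp4:2 pp5:1 pp6:2 pp7:2

Answer: 1 2 1 1 2 1 2 2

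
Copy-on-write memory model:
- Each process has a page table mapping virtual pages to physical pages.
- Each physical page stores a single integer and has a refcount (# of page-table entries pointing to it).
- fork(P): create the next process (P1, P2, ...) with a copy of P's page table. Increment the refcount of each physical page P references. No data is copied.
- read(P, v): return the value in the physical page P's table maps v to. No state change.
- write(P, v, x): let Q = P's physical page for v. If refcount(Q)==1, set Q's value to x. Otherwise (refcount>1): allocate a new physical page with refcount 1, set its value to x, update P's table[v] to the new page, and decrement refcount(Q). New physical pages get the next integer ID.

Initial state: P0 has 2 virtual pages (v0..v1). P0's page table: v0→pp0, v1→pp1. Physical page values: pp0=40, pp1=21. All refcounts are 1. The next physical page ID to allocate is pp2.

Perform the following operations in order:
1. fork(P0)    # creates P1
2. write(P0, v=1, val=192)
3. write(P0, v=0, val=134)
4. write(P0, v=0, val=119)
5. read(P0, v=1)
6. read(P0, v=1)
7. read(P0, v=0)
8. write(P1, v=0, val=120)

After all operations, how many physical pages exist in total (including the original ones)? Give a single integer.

Answer: 4

Derivation:
Op 1: fork(P0) -> P1. 2 ppages; refcounts: pp0:2 pp1:2
Op 2: write(P0, v1, 192). refcount(pp1)=2>1 -> COPY to pp2. 3 ppages; refcounts: pp0:2 pp1:1 pp2:1
Op 3: write(P0, v0, 134). refcount(pp0)=2>1 -> COPY to pp3. 4 ppages; refcounts: pp0:1 pp1:1 pp2:1 pp3:1
Op 4: write(P0, v0, 119). refcount(pp3)=1 -> write in place. 4 ppages; refcounts: pp0:1 pp1:1 pp2:1 pp3:1
Op 5: read(P0, v1) -> 192. No state change.
Op 6: read(P0, v1) -> 192. No state change.
Op 7: read(P0, v0) -> 119. No state change.
Op 8: write(P1, v0, 120). refcount(pp0)=1 -> write in place. 4 ppages; refcounts: pp0:1 pp1:1 pp2:1 pp3:1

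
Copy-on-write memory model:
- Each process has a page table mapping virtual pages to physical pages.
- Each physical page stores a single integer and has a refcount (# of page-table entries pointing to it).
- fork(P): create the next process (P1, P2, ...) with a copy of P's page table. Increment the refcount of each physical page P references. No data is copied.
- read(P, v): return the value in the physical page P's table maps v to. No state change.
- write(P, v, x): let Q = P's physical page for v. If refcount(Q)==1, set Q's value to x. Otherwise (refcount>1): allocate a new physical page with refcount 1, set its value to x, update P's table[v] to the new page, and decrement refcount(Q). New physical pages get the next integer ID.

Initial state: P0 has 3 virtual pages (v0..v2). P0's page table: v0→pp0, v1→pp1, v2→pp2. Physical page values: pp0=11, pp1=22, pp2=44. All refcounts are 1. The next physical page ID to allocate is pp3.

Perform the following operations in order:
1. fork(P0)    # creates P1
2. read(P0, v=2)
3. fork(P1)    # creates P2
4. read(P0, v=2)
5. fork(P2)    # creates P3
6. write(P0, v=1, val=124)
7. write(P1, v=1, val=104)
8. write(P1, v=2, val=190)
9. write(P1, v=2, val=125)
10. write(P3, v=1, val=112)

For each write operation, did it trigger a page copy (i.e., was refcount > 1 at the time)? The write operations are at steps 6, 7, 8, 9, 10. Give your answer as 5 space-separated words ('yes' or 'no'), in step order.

Op 1: fork(P0) -> P1. 3 ppages; refcounts: pp0:2 pp1:2 pp2:2
Op 2: read(P0, v2) -> 44. No state change.
Op 3: fork(P1) -> P2. 3 ppages; refcounts: pp0:3 pp1:3 pp2:3
Op 4: read(P0, v2) -> 44. No state change.
Op 5: fork(P2) -> P3. 3 ppages; refcounts: pp0:4 pp1:4 pp2:4
Op 6: write(P0, v1, 124). refcount(pp1)=4>1 -> COPY to pp3. 4 ppages; refcounts: pp0:4 pp1:3 pp2:4 pp3:1
Op 7: write(P1, v1, 104). refcount(pp1)=3>1 -> COPY to pp4. 5 ppages; refcounts: pp0:4 pp1:2 pp2:4 pp3:1 pp4:1
Op 8: write(P1, v2, 190). refcount(pp2)=4>1 -> COPY to pp5. 6 ppages; refcounts: pp0:4 pp1:2 pp2:3 pp3:1 pp4:1 pp5:1
Op 9: write(P1, v2, 125). refcount(pp5)=1 -> write in place. 6 ppages; refcounts: pp0:4 pp1:2 pp2:3 pp3:1 pp4:1 pp5:1
Op 10: write(P3, v1, 112). refcount(pp1)=2>1 -> COPY to pp6. 7 ppages; refcounts: pp0:4 pp1:1 pp2:3 pp3:1 pp4:1 pp5:1 pp6:1

yes yes yes no yes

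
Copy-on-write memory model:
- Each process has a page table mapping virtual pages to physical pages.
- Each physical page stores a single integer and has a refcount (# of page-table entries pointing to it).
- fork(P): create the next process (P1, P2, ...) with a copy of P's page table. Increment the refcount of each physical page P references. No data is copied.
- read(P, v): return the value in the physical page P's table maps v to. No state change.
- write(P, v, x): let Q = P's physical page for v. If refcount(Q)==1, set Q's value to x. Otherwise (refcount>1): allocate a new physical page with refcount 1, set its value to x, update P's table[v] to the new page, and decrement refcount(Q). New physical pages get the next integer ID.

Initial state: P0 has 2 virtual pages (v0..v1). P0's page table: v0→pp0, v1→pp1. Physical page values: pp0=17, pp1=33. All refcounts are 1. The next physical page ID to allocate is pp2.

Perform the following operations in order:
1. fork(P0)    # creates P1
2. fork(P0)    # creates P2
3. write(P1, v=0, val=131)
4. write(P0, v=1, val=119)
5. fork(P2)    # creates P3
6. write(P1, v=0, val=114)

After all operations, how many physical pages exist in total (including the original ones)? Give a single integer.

Op 1: fork(P0) -> P1. 2 ppages; refcounts: pp0:2 pp1:2
Op 2: fork(P0) -> P2. 2 ppages; refcounts: pp0:3 pp1:3
Op 3: write(P1, v0, 131). refcount(pp0)=3>1 -> COPY to pp2. 3 ppages; refcounts: pp0:2 pp1:3 pp2:1
Op 4: write(P0, v1, 119). refcount(pp1)=3>1 -> COPY to pp3. 4 ppages; refcounts: pp0:2 pp1:2 pp2:1 pp3:1
Op 5: fork(P2) -> P3. 4 ppages; refcounts: pp0:3 pp1:3 pp2:1 pp3:1
Op 6: write(P1, v0, 114). refcount(pp2)=1 -> write in place. 4 ppages; refcounts: pp0:3 pp1:3 pp2:1 pp3:1

Answer: 4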